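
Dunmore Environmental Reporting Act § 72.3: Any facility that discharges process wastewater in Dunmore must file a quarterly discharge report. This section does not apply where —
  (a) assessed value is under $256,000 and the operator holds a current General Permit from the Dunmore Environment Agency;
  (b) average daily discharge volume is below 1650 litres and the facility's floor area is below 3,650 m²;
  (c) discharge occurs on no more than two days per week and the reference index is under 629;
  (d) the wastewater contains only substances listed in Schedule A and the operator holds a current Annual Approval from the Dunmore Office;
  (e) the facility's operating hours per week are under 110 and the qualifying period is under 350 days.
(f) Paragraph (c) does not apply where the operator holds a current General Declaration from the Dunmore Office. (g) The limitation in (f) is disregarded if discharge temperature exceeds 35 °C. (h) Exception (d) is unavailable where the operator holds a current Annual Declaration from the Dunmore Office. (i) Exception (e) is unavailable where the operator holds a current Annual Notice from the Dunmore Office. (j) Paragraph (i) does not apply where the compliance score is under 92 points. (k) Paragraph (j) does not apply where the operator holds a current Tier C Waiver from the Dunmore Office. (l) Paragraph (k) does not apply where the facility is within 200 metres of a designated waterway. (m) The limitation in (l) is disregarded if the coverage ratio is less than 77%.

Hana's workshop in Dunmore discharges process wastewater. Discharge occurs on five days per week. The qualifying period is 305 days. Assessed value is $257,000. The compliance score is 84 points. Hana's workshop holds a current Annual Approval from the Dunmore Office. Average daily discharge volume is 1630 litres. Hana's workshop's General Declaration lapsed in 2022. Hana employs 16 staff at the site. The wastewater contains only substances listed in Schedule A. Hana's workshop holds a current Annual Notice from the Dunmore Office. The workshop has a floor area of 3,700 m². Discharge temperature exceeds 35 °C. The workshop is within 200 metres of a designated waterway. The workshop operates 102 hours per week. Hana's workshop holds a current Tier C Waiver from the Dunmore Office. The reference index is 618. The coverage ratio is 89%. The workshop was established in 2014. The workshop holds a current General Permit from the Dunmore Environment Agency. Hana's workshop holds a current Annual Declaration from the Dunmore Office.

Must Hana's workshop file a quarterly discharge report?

Exception (a) does not apply: assessed value is $257,000, not under $256,000.
Exception (b) does not apply: the facility's floor area is 3,700 m², not below 3,650 m².
Exception (c) requires that discharge occurs on no more than two days per week; but discharge occurs on five days per week, so (c) is unavailable.
All of (d)'s requirements are met (the wastewater is Schedule-A-only; a current Annual Approval is held). Turning to paragraph (h): (h) is triggered — a current Annual Declaration is held. (d) is therefore removed.
Exception (e) is satisfied on its face — the facility's operating hours per week are 102, under the 110 limit; the qualifying period is 305 days, under the 350 days limit. As to paragraphs (i)–(m): (i) would limit (e) — a current Annual Notice is held — but (j) sets (i) aside: (j) is triggered — the compliance score is 84 points, under the 92 points limit. (k) operates (a current Tier C Waiver is held), but is overridden by (l): (l) is triggered — the workshop is within 200 m of a designated waterway. (m) is inapplicable (the coverage ratio is 89%, not less than 77%), so (l) stands. Exception (e) stands.

No — exception (e) applies; Hana's workshop is not required to file a quarterly discharge report.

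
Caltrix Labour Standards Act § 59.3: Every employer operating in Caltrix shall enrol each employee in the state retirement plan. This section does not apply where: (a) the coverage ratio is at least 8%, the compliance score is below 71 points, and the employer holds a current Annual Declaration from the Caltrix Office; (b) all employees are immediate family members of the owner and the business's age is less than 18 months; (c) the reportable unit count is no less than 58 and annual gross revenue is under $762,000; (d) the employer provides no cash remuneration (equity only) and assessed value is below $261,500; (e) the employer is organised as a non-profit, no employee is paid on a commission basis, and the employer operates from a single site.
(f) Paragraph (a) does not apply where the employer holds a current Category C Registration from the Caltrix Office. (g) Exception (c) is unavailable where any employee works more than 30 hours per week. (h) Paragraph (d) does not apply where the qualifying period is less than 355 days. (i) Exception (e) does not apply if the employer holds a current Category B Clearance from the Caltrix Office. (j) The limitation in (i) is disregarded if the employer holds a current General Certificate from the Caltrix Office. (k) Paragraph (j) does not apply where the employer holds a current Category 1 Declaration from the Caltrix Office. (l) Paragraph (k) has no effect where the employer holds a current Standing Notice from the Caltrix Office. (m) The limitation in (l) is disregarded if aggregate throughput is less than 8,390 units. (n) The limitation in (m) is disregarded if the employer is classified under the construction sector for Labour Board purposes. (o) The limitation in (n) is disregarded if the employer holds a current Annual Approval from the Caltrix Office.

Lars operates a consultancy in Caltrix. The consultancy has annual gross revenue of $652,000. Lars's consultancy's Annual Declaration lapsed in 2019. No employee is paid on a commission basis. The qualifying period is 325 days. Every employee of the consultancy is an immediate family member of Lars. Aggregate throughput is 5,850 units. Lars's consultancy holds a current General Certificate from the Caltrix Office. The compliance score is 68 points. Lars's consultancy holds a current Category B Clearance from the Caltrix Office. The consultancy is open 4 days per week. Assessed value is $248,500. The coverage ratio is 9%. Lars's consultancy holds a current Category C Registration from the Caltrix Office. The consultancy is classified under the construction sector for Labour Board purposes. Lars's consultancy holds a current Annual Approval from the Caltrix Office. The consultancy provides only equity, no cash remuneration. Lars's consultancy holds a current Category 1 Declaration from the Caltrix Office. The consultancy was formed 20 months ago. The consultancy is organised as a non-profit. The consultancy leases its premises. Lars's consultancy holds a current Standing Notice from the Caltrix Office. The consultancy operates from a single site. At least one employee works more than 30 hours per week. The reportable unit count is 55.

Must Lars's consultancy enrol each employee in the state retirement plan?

Exception (a) requires that the employer holds a current Annual Declaration from the Caltrix Office; but the Annual Declaration is not current, so (a) is unavailable.
Exception (b) does not apply: the business's age is 20 months, not less than 18 months.
Exception (c) fails — the reportable unit count is 55, short of 58.
Exception (d) is satisfied on its face — remuneration is equity-only; assessed value is $248,500, below the $261,500 limit. But: (h) operates against (d): the qualifying period is 325 days, less than the 355 days limit. So (d) is unavailable.
Exception (e) is satisfied on its face — the employer is a non-profit; no employee is paid on commission; the employer operates from a single site. However, paragraphs (i)–(o) must be considered: (i) operates against (e): a current Category B Clearance is held. (j) would limit (i) — a current General Certificate is held — but (k) sets (j) aside: (k) is engaged — a current Category 1 Declaration is held. (l) would limit (k) — a current Standing Notice is held — but (m) sets (l) aside: (m) operates against (l): aggregate throughput is 5,850 units, less than the 8,390 units limit. (n) applies (the consultancy is classified under the construction sector), but is set aside by (o): (o) operates — a current Annual Approval is held. So (e) is unavailable.
No exception applies. The general rule governs.

Yes — Lars's consultancy must enrol each employee in the state retirement plan.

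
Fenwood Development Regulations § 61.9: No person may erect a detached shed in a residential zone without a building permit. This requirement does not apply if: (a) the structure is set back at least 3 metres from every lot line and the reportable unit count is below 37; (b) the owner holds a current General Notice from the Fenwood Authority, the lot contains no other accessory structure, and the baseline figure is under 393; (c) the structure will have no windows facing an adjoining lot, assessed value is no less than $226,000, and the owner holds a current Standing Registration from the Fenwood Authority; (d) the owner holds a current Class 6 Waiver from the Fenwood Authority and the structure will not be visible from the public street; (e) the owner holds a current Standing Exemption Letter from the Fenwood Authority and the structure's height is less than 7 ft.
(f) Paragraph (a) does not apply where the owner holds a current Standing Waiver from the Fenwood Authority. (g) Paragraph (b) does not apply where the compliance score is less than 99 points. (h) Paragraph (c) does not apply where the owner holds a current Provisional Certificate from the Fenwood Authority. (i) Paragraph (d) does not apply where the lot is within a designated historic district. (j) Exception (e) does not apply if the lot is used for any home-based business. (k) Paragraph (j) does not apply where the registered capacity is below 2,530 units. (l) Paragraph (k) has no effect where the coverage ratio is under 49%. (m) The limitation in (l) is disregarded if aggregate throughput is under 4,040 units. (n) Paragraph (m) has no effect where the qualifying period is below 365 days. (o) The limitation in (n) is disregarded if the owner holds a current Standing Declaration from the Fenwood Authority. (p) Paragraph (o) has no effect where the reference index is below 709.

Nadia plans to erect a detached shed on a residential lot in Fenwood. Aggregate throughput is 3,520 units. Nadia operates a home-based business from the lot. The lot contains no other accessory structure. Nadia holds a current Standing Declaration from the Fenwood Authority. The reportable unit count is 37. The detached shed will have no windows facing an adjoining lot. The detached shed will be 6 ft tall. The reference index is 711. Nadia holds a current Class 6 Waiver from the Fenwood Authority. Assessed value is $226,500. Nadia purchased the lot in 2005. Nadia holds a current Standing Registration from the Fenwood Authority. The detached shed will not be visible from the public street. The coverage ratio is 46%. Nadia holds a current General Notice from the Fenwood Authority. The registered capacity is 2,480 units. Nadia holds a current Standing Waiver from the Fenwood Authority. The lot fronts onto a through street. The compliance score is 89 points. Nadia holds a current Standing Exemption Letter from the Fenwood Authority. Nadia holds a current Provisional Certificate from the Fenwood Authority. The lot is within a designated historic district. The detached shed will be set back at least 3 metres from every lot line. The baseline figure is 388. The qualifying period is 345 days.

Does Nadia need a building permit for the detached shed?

No — exception (e) applies; Nadia does not need a building permit.

Exception (a) fails — the reportable unit count is 37, not below 37.
All of (b)'s requirements are met (a current General Notice is held; the lot has no other accessory structure; the baseline figure is 388, under the 393 limit). But: (g) operates against (b): the compliance score is 89 points, less than the 99 points limit. So (b) is unavailable.
All of (c)'s requirements are met (no windows face an adjoining lot; assessed value is $226,500, meeting the $226,000 threshold; a current Standing Registration is held). Turning to paragraph (h): (h) operates — a current Provisional Certificate is held. Exception (c) does not apply.
All of (d)'s requirements are met (a current Class 6 Waiver is held; the structure will not be visible from the street). However, paragraph (i) must be considered: (i) operates against (d): the lot is in a historic district. Exception (d) does not apply.
Exception (e): a current Standing Exemption Letter is held; the structure's height is 6 ft, less than the 7 ft limit — every condition holds. Applying paragraphs (j)–(p): (j) applies (a home-based business operates on the lot), but is itself disapplied by (k): (k) is triggered — the registered capacity is 2,480 units, below the 2,530 units limit. (l) would limit (k) — the coverage ratio is 46%, under the 49% limit — but (m) sets (l) aside: (m) operates against (l): aggregate throughput is 3,520 units, under the 4,040 units limit. (n) would limit (m) — the qualifying period is 345 days, below the 365 days limit — but (o) sets (n) aside: (o) is engaged — a current Standing Declaration is held. (p), which would lift (o), is inapplicable — the reference index is 711, not below 709. Exception (e) stands.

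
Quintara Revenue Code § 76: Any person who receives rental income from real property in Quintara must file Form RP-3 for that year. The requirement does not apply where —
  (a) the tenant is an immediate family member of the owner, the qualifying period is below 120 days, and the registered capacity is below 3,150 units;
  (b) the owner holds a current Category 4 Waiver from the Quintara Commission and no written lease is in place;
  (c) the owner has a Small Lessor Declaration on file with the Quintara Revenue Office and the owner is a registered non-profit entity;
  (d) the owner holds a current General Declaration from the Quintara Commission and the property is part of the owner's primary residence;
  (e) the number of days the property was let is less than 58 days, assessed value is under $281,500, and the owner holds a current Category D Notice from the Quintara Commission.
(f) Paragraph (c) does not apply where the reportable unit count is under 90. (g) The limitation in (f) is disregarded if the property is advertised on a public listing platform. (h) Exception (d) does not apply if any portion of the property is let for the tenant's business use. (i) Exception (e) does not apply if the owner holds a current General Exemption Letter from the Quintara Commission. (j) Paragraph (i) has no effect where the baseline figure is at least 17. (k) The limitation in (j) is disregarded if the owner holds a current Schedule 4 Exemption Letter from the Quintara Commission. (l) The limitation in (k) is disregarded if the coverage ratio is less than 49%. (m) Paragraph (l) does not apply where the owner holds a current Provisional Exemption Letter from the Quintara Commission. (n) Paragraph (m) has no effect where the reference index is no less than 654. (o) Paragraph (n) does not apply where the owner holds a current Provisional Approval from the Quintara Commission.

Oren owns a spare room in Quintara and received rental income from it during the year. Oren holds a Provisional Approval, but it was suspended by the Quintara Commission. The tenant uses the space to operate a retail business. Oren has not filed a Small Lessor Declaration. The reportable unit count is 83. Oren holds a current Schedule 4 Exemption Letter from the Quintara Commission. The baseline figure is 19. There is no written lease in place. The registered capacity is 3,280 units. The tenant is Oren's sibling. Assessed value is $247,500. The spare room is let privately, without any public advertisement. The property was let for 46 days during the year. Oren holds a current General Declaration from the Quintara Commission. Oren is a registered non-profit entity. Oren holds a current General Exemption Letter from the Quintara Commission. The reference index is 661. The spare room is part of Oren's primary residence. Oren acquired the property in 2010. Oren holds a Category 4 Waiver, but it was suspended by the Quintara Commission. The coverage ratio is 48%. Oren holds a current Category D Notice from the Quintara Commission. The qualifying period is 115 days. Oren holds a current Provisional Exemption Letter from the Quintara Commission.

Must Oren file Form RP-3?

No — exception (e) applies; Oren is not required to file Form RP-3.

Exception (a) does not apply: the registered capacity is 3,280 units, not below 3,150 units.
Exception (b) does not apply: no current Category 4 Waiver is held.
Exception (c) does not apply: no Small Lessor Declaration is on file.
Exception (d): a current General Declaration is held; the spare room is part of the primary residence — every condition holds. However, paragraph (h) must be considered: (h) is triggered — the space is let for business use. Exception (d) does not apply.
Exception (e) is satisfied on its face — the number of days the property was let is 46 days, less than the 58 days limit; assessed value is $247,500, under the $281,500 limit; a current Category D Notice is held. Considering the limiting provisions: (i) would limit (e) — a current General Exemption Letter is held — but (j) sets (i) aside: (j) is triggered — the baseline figure is 19, meeting the 17 threshold. (k) would limit (j) — a current Schedule 4 Exemption Letter is held — but (l) sets (k) aside: (l) applies — the coverage ratio is 48%, less than the 49% limit. (m) would limit (l) — a current Provisional Exemption Letter is held — but (n) sets (m) aside: (n) operates against (m): the reference index is 661, meeting the 654 threshold. (o), which would lift (n), is not triggered — the Provisional Approval is not current. Exception (e) stands.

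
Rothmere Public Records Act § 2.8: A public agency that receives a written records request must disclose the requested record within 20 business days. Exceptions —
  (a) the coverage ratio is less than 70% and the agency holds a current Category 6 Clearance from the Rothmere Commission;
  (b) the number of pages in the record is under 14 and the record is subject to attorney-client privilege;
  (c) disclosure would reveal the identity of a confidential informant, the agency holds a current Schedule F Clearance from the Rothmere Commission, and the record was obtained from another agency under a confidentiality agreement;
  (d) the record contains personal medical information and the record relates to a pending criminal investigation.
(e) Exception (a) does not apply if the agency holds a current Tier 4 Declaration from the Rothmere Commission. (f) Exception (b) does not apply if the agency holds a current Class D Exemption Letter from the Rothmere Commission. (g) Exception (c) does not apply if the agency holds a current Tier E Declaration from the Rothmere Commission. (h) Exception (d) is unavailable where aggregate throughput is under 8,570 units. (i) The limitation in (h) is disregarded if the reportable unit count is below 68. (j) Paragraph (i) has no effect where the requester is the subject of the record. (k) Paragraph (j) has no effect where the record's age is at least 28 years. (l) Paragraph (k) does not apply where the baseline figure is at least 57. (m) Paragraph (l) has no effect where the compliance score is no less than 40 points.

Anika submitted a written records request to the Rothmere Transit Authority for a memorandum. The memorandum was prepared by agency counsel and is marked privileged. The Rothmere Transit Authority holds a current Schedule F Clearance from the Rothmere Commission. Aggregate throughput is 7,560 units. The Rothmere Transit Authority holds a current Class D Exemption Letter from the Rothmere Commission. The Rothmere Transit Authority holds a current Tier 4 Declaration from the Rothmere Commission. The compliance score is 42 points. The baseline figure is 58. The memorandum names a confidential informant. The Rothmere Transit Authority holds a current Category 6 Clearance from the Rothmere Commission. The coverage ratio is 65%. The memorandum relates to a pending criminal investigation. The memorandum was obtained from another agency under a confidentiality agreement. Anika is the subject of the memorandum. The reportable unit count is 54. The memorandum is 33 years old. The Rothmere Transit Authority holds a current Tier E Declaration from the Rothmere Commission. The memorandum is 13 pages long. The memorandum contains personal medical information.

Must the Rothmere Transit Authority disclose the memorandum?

No — exception (d) applies; the Rothmere Transit Authority is not required to disclose the memorandum.

Exception (a) is satisfied on its face — the coverage ratio is 65%, less than the 70% limit; a current Category 6 Clearance is held. But applying paragraph (e): (e) operates against (a): a current Tier 4 Declaration is held. So (a) is unavailable.
Exception (b)'s conditions are all satisfied: the number of pages in the record is 13, under the 14 limit; the memorandum is privileged. However, paragraph (f) must be considered: (f) operates — a current Class D Exemption Letter is held. So (b) is unavailable.
Exception (c)'s conditions are all satisfied: the memorandum names a confidential informant; a current Schedule F Clearance is held; the memorandum was obtained under a confidentiality agreement. But applying paragraph (g): (g) operates against (c): a current Tier E Declaration is held. (c) is therefore removed.
Exception (d): the memorandum contains personal medical information; the memorandum relates to a pending investigation — every condition holds. Under paragraphs (h)–(m): (h) would limit (d) — aggregate throughput is 7,560 units, under the 8,570 units limit — but (i) sets (h) aside: (i) operates against (h): the reportable unit count is 54, below the 68 limit. (j) would limit (i) — Anika is the subject of the memorandum — but (k) sets (j) aside: (k) operates against (j): the record's age is 33 years, meeting the 28 years threshold. (l) would limit (k) — the baseline figure is 58, meeting the 57 threshold — but (m) sets (l) aside: (m) operates against (l): the compliance score is 42 points, meeting the 40 points threshold. Exception (d) stands.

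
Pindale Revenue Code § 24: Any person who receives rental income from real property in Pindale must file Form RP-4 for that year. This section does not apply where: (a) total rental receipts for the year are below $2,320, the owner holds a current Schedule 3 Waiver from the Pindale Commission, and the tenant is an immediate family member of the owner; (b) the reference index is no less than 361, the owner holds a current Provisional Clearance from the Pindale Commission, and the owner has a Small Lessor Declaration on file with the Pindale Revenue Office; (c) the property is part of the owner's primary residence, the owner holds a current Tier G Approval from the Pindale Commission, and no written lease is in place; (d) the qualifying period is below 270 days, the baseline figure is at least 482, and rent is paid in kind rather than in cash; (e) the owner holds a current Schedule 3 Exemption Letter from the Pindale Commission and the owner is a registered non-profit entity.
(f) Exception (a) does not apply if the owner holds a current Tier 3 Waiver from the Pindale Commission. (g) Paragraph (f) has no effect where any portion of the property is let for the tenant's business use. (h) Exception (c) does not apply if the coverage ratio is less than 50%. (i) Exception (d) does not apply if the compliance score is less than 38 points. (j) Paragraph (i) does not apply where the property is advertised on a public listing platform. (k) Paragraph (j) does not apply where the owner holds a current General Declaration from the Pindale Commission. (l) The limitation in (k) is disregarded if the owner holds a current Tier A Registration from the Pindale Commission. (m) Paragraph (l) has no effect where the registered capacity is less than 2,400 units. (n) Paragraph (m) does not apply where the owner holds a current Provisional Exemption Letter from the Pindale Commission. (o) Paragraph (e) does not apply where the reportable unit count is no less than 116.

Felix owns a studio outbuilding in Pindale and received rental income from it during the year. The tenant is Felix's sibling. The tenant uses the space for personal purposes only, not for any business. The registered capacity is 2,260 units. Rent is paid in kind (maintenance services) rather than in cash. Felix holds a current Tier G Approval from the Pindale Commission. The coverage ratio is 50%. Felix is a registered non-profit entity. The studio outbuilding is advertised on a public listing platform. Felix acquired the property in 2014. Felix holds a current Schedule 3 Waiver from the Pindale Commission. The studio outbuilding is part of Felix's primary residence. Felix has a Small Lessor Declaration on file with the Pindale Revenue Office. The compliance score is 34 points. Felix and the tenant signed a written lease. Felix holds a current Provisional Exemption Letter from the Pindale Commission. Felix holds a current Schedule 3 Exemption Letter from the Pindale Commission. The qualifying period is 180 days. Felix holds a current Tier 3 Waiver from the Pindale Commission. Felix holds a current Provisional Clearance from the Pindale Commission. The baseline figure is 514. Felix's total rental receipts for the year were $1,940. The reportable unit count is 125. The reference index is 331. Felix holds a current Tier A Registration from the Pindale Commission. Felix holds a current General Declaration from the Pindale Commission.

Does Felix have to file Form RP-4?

No — exception (d) applies; Felix is not required to file Form RP-4.

Exception (a) is satisfied on its face — total rental receipts for the year are $1,940, below the $2,320 limit; a current Schedule 3 Waiver is held; the tenant is an immediate family member. However, paragraphs (f)–(g) must be considered: (f) applies — a current Tier 3 Waiver is held. (g) is not triggered (the space is used for personal purposes only), so (f) stands. (a) is therefore removed.
Exception (b) does not apply: the reference index is 331, short of 361.
Exception (c) does not apply: a written lease is in place.
Exception (d)'s conditions are all satisfied: the qualifying period is 180 days, below the 270 days limit; the baseline figure is 514, meeting the 482 threshold; rent is paid in kind. Considering the limiting provisions: (i) would limit (d) — the compliance score is 34 points, less than the 38 points limit — but (j) sets (i) aside: (j) is engaged — the property is publicly advertised. (k) is triggered (a current General Declaration is held), but yields to (l): (l) operates against (k): a current Tier A Registration is held. (m) would limit (l) — the registered capacity is 2,260 units, less than the 2,400 units limit — but (n) sets (m) aside: (n) operates against (m): a current Provisional Exemption Letter is held. Exception (d) stands.
All of (e)'s requirements are met (a current Schedule 3 Exemption Letter is held; Felix is a registered non-profit). However, paragraph (o) must be considered: (o) operates — the reportable unit count is 125, meeting the 116 threshold. (e) is therefore removed.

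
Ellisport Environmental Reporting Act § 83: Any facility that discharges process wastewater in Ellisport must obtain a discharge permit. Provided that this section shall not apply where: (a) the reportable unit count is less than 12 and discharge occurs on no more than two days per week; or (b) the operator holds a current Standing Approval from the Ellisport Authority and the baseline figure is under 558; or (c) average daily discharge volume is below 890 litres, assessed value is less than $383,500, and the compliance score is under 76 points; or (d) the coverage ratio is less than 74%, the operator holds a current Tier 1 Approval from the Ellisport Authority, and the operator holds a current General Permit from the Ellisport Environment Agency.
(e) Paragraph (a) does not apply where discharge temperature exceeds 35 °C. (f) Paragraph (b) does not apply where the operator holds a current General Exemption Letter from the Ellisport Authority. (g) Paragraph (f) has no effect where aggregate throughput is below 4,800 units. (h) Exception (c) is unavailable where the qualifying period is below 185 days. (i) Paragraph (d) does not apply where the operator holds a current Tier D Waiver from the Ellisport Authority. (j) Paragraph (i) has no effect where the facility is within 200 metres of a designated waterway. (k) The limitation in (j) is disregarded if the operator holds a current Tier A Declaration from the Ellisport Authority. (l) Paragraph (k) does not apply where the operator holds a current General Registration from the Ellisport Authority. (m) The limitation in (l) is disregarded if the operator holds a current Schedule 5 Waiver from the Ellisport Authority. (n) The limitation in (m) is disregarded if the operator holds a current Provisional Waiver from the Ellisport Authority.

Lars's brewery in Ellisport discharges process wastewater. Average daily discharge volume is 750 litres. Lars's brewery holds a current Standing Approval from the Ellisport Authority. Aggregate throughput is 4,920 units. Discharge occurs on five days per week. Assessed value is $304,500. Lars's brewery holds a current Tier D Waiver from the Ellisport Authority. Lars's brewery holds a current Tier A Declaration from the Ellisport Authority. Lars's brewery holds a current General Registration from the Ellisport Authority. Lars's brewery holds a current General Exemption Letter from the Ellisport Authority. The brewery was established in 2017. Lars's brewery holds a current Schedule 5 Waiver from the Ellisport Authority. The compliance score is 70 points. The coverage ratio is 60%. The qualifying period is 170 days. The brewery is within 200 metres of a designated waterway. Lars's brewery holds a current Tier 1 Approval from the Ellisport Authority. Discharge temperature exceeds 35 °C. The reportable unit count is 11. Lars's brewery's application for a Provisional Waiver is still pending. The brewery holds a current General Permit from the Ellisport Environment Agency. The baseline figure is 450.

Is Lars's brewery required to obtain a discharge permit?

Yes — Lars's brewery must obtain a discharge permit.

Exception (a) does not apply: discharge occurs on five days per week.
Exception (b): a current Standing Approval is held; the baseline figure is 450, under the 558 limit — every condition holds. But applying paragraphs (f)–(g): (f) operates against (b): a current General Exemption Letter is held. (g) does not operate here (aggregate throughput is 4,920 units, not below 4,800 units), so (f) stands. So (b) is unavailable.
All of (c)'s requirements are met (average daily discharge volume is 750 litres, below the 890 litres limit; assessed value is $304,500, less than the $383,500 limit; the compliance score is 70 points, under the 76 points limit). But applying paragraph (h): (h) applies — the qualifying period is 170 days, below the 185 days limit. Exception (c) does not apply.
Exception (d)'s conditions are all satisfied: the coverage ratio is 60%, less than the 74% limit; a current Tier 1 Approval is held; a current General Permit is held. But: (i) operates against (d): a current Tier D Waiver is held. (j) operates (the brewery is within 200 m of a designated waterway), but yields to (k): (k) operates against (j): a current Tier A Declaration is held. (l) operates (a current General Registration is held), but yields to (m): (m) operates against (l): a current Schedule 5 Waiver is held. (n), which would lift (m), is not triggered — there is no Provisional Waiver in force. Exception (d) does not apply.
None of the exceptions is available; § 83 applies in full.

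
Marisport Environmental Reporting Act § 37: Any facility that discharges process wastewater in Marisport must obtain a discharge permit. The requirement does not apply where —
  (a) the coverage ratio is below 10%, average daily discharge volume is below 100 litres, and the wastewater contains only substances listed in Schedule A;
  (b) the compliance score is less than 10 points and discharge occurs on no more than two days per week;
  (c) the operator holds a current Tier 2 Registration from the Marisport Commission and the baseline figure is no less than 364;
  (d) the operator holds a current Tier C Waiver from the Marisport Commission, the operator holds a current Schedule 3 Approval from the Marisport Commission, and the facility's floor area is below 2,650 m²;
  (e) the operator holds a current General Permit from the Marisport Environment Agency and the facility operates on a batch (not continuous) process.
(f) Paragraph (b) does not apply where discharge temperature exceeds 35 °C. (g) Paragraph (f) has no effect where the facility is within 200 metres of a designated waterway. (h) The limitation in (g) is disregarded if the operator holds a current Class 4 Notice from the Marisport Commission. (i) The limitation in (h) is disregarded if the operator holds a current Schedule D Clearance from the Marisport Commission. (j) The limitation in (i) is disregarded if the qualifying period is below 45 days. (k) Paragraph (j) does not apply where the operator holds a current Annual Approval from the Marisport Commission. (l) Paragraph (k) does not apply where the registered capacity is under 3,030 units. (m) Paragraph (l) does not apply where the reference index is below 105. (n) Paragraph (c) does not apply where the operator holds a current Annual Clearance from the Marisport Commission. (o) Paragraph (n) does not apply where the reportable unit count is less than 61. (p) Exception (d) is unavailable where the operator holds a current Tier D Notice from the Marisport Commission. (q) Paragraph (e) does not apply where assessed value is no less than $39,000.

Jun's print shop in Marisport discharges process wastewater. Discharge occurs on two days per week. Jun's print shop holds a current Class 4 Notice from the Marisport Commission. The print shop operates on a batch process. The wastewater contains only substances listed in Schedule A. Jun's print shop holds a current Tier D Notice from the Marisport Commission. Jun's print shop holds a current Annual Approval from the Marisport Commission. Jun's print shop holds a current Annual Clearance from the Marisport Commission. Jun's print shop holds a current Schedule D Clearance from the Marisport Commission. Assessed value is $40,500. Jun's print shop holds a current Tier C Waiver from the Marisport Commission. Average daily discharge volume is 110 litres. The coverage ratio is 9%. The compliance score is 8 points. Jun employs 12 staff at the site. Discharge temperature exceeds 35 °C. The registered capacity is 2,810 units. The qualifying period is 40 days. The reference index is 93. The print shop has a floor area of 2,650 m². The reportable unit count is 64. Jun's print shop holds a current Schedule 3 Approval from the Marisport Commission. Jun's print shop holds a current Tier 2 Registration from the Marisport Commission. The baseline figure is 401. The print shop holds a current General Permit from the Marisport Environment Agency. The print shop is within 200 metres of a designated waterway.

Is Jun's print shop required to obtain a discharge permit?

No — exception (b) applies; Jun's print shop is not required to obtain a discharge permit.

Exception (a) does not apply: average daily discharge volume is 110 litres, not below 100 litres.
Exception (b)'s conditions are all satisfied: the compliance score is 8 points, less than the 10 points limit; discharge occurs on no more than two days per week. Applying paragraphs (f)–(m): (f) would limit (b) — discharge temperature exceeds 35 °C — but (g) sets (f) aside: (g) is engaged — the print shop is within 200 m of a designated waterway. (h) operates (a current Class 4 Notice is held), but is itself disapplied by (i): (i) operates — a current Schedule D Clearance is held. (j) would limit (i) — the qualifying period is 40 days, below the 45 days limit — but (k) sets (j) aside: (k) operates against (j): a current Annual Approval is held. (l) applies (the registered capacity is 2,810 units, under the 3,030 units limit), but is itself disapplied by (m): (m) is engaged — the reference index is 93, below the 105 limit. (b) remains available.
Exception (c)'s conditions are all satisfied: a current Tier 2 Registration is held; the baseline figure is 401, meeting the 364 threshold. But: (n) operates against (c): a current Annual Clearance is held. (o) does not operate here (the reportable unit count is 64, not less than 61), so (n) stands. So (c) is unavailable.
Exception (d) fails — the facility's floor area is 2,650 m², not below 2,650 m².
Exception (e) is satisfied on its face — a current General Permit is held; the facility operates on a batch process. Turning to paragraph (q): (q) operates against (e): assessed value is $40,500, meeting the $39,000 threshold. (e) is therefore removed.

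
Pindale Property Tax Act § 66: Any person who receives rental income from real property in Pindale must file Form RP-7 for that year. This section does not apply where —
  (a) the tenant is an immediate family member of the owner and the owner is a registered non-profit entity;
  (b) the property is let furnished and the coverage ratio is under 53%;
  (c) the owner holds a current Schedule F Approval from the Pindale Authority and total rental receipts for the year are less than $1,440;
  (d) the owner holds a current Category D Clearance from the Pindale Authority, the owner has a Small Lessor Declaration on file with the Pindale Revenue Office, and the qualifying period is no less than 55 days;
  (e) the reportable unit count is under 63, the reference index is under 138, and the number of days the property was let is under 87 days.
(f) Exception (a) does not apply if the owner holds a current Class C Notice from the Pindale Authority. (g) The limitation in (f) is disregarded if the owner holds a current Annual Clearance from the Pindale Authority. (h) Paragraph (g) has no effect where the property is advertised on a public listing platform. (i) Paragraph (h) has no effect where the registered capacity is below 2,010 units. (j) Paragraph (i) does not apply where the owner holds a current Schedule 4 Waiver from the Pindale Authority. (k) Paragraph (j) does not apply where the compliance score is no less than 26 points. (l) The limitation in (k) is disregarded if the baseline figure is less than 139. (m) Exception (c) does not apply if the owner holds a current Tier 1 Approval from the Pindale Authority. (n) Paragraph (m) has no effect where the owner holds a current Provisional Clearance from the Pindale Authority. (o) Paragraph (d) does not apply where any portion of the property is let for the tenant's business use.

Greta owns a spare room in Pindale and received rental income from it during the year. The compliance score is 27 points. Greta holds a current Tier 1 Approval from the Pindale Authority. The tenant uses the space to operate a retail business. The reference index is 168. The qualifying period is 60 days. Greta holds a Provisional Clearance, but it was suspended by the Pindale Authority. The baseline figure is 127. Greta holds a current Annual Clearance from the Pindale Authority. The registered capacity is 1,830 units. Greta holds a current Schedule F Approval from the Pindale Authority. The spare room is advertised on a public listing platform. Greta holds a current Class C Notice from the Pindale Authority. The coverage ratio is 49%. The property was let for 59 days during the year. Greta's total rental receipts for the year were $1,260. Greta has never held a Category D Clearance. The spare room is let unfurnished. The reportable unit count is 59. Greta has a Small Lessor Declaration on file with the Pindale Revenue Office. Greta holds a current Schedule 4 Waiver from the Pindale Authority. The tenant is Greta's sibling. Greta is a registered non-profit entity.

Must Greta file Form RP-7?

Yes — Greta must file Form RP-7.

Exception (a)'s conditions are all satisfied: the tenant is an immediate family member; Greta is a registered non-profit. But: (f) operates against (a): a current Class C Notice is held. (g) is engaged (a current Annual Clearance is held), but is itself disapplied by (h): (h) operates against (g): the property is publicly advertised. (i) would limit (h) — the registered capacity is 1,830 units, below the 2,010 units limit — but (j) sets (i) aside: (j) is triggered — a current Schedule 4 Waiver is held. (k) would limit (j) — the compliance score is 27 points, meeting the 26 points threshold — but (l) sets (k) aside: (l) operates — the baseline figure is 127, less than the 139 limit. (a) is therefore removed.
Exception (b) requires that the property is let furnished; but the property is let unfurnished, so (b) is unavailable.
All of (c)'s requirements are met (a current Schedule F Approval is held; total rental receipts for the year are $1,260, less than the $1,440 limit). Turning to paragraphs (m)–(n): (m) operates against (c): a current Tier 1 Approval is held. (n) does not operate here (there is no Provisional Clearance in force), so (m) stands. So (c) is unavailable.
Exception (d) requires that the owner holds a current Category D Clearance from the Pindale Authority; but the Category D Clearance is not current, so (d) is unavailable.
Exception (e) requires that the reference index is under 138; but the reference index is 168, not under 138, so (e) is unavailable.
Every exception is unavailable, so the rule governs.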